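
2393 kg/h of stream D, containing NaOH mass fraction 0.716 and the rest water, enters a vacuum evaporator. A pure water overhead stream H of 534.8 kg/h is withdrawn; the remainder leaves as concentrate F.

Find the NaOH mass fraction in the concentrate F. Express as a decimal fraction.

0.922

NaOH is not removed: 2393×0.716 = 1713.4 kg/h of NaOH enters F.
Concentrate = 2393 − 534.8 = 1858.2 kg/h.
Mass fraction = 1713.4/1858.2 = 0.922.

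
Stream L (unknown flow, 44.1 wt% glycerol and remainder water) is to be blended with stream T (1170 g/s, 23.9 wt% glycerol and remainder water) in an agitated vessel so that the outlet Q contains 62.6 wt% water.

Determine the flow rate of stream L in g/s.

Let L be the unknown flow. Total out = 1170 + L.
water balance: 890.37 + 0.559·L = 0.626·(1170 + L)
(0.559 − 0.626)·L = 0.626×1170 − 890.37 = -157.95
L = -157.95 / -0.067 = 2357.5 g/s

2357 g/s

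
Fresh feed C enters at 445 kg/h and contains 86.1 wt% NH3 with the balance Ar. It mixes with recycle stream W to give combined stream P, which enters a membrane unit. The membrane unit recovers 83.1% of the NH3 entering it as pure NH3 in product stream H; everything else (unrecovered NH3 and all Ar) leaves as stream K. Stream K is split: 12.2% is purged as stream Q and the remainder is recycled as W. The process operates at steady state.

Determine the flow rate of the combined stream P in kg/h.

956.9 kg/h

Ar enters only via C and leaves only via the purge: 445×0.139 = 0.122×(Ar in K), and the membrane unit passes all Ar, so Ar in P = Ar in K = 507.01 kg/h.
NH3 in P: m_A = 445×0.861 + (1−0.122)·(1−0.831)·m_A, so m_A = 383.14/0.8516 = 449.9 kg/h.
P = 449.9 + 507.01 = 956.91 kg/h.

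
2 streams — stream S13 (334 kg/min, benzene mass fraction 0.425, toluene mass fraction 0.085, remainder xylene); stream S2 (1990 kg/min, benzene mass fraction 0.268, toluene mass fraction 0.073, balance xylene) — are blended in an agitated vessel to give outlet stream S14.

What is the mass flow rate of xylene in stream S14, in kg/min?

1475 kg/min

xylene out = xylene in = 334×0.490 + 1990×0.659 = 1475.1 kg/min.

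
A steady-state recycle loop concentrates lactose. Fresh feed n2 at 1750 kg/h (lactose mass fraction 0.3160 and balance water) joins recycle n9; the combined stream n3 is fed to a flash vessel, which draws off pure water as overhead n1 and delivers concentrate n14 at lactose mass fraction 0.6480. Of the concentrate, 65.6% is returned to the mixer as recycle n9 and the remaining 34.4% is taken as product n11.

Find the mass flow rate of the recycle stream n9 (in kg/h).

Overall lactose balance (none leaves overhead): lactose in fresh feed = lactose in product, i.e. 1750×0.316 = (1−0.656)·n14·0.648.
n14 = 553/(0.648×0.344) = 2480.8 kg/h.
Recycle n9 = 0.656×2480.8 = 1627.4 kg/h.

1627 kg/h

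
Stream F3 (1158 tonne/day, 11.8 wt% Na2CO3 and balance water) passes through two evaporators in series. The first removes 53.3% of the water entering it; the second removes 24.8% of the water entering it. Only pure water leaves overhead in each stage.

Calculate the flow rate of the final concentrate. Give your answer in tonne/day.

495.3 tonne/day

water in feed = 1158×0.882 = 1021.4 tonne/day.
After stage 1: water left = (1−0.533)×1021.4 = 476.97; stream total = 613.62 tonne/day.
After stage 2: water left = (1−0.248)×476.97 = 358.68; final concentrate = 495.33 tonne/day.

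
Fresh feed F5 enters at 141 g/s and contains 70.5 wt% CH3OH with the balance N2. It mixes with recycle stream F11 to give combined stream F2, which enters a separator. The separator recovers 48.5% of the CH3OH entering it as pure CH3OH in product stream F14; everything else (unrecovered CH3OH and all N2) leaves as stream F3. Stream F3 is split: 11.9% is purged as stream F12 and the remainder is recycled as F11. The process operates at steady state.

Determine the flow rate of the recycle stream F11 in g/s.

390.5 g/s

N2 enters only via F5 and leaves only via the purge: 141×0.295 = 0.119×(N2 in F3), and the separator passes all N2, so N2 in F2 = N2 in F3 = 349.54 g/s.
CH3OH in F2: m_A = 141×0.705 + (1−0.119)·(1−0.485)·m_A, so m_A = 99.405/0.5463 = 181.97 g/s.
F3 = (1−0.485)×181.97 + 349.54 = 443.25 g/s.
Recycle F11 = (1−0.119)×443.25 = 390.5 g/s.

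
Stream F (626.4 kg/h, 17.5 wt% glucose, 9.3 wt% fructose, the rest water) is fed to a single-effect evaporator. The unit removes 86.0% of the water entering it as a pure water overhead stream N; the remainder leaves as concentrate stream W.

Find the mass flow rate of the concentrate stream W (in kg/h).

water entering = 626.4×0.732 = 458.52 kg/h; overhead removed = 0.860×458.52 = 394.33 kg/h.
Concentrate = 626.4 − 394.33 = 232.07 kg/h.

232.1 kg/h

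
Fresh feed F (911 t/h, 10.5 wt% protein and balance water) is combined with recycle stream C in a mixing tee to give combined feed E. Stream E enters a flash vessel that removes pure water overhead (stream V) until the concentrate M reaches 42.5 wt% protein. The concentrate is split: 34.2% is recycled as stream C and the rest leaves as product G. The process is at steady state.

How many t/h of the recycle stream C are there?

Overall protein balance (none leaves overhead): protein in fresh feed = protein in product, i.e. 911×0.105 = (1−0.342)·M·0.425.
M = 95.655/(0.425×0.658) = 342.05 t/h.
Recycle C = 0.342×342.05 = 116.98 t/h.

117 t/h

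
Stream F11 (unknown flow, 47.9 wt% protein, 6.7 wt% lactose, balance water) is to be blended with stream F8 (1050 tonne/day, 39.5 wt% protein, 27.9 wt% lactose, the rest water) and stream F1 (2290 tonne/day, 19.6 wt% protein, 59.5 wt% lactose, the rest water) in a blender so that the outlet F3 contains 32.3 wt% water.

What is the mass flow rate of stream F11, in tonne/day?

Let F11 be the unknown flow. Total out = 3340 + F11.
water balance: 820.91 + 0.454·F11 = 0.323·(3340 + F11)
(0.454 − 0.323)·F11 = 0.323×3340 − 820.91 = 257.91
F11 = 257.91 / 0.131 = 1968.8 tonne/day

1969 tonne/day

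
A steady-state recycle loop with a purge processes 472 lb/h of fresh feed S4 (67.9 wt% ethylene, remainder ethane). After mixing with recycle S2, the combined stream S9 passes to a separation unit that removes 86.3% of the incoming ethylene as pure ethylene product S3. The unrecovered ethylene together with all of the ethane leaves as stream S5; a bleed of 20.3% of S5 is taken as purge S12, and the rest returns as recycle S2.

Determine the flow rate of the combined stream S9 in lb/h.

ethane enters only via S4 and leaves only via the purge: 472×0.321 = 0.203×(ethane in S5), and the separation unit passes all ethane, so ethane in S9 = ethane in S5 = 746.36 lb/h.
ethylene in S9: m_A = 472×0.679 + (1−0.203)·(1−0.863)·m_A, so m_A = 320.49/0.8908 = 359.77 lb/h.
S9 = 359.77 + 746.36 = 1106.1 lb/h.

1106 lb/h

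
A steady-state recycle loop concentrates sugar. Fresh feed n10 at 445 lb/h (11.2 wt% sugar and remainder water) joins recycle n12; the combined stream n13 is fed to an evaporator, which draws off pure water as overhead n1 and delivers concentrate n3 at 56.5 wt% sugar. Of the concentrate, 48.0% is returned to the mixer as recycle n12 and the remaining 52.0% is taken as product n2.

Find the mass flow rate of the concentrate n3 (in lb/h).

Overall sugar balance (none leaves overhead): sugar in fresh feed = sugar in product, i.e. 445×0.112 = (1−0.480)·n3·0.565.
n3 = 49.84/(0.565×0.520) = 169.64 lb/h.

169.6 lb/h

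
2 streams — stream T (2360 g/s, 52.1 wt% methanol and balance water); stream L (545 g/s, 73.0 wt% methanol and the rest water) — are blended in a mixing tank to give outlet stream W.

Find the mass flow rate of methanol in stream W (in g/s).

1627 g/s

methanol out = methanol in = 2360×0.521 + 545×0.730 = 1627.4 g/s.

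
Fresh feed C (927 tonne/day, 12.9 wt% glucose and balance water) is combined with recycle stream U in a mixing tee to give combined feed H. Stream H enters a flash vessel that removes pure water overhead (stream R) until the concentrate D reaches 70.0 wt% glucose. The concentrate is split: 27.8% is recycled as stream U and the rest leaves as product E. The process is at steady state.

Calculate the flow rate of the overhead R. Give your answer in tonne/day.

756.2 tonne/day

Overall glucose balance (none leaves overhead): glucose in fresh feed = glucose in product, i.e. 927×0.129 = (1−0.278)·D·0.700.
D = 119.58/(0.700×0.722) = 236.61 tonne/day.
Recycle U = 0.278×236.61 = 65.778 tonne/day.
Combined feed H = 927 + 65.778 = 992.78 tonne/day.
Overhead R = H − D = 992.78 − 236.61 = 756.17 tonne/day.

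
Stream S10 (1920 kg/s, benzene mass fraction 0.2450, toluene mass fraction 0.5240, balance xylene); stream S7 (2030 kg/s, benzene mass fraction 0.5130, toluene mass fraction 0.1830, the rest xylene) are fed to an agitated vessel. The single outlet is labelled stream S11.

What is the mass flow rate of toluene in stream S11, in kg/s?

1378 kg/s

toluene out = toluene in = 1920×0.524 + 2030×0.183 = 1377.6 kg/s.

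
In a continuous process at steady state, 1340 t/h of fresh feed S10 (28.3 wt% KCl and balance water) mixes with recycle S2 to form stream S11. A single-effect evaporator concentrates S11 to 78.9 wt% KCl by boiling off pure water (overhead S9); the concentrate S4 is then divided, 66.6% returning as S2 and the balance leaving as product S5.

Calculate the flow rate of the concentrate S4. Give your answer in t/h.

1439 t/h

Overall KCl balance (none leaves overhead): KCl in fresh feed = KCl in product, i.e. 1340×0.283 = (1−0.666)·S4·0.789.
S4 = 379.22/(0.789×0.334) = 1439 t/h.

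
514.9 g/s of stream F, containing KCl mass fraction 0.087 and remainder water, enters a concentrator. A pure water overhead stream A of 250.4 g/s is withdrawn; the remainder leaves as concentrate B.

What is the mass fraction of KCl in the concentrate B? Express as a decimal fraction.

KCl is not removed: 514.9×0.087 = 44.796 g/s of KCl enters B.
Concentrate = 514.9 − 250.4 = 264.5 g/s.
Mass fraction = 44.796/264.5 = 0.169.

0.169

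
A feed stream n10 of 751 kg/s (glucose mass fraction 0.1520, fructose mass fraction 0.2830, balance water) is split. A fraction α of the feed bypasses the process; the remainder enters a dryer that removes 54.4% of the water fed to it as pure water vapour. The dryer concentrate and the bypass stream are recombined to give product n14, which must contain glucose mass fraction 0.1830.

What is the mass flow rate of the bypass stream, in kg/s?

337.1 kg/s

All 751×0.152 = 114.15 kg/s of glucose reaches n14, so n14 = 114.15/0.183 = 623.78 kg/s and vapour = 127.22 kg/s.
The evaporator receives (1−α)·751 of feed at 0.565 water and removes 0.544 of that water:
0.544×0.565×(1−α)×751 = 127.22
(1−α) = 127.22/230.83 = 0.5511;  α = 0.4489.
Bypass flow = 0.4489×751 = 337.09 kg/s.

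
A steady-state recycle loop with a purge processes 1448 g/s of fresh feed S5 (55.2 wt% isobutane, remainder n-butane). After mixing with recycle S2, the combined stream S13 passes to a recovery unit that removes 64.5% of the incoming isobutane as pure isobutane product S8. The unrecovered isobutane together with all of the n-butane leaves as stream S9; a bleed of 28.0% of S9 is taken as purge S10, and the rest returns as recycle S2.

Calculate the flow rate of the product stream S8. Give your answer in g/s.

isobutane in S13: m_A = 1448×0.552 + (1−0.280)·(1−0.645)·m_A, so m_A = 799.3/0.7444 = 1073.7 g/s.
Product S8 = 0.645×1073.7 = 692.57 g/s.

692.6 g/s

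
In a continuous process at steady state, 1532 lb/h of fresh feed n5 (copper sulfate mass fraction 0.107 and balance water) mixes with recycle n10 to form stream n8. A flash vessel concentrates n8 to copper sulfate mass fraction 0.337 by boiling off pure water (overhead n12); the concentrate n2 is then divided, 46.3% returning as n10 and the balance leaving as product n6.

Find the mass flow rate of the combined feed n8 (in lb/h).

Overall copper sulfate balance (none leaves overhead): copper sulfate in fresh feed = copper sulfate in product, i.e. 1532×0.107 = (1−0.463)·n2·0.337.
n2 = 163.92/(0.337×0.537) = 905.81 lb/h.
Recycle n10 = 0.463×905.81 = 419.39 lb/h.
Combined feed n8 = 1532 + 419.39 = 1951.4 lb/h.

1951 lb/h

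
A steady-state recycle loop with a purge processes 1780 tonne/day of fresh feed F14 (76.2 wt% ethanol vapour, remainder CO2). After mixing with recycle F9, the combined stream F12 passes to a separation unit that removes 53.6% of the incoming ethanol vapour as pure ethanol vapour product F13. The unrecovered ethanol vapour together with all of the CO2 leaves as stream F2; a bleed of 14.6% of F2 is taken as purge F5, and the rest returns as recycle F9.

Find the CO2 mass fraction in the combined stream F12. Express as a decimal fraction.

CO2 enters only via F14 and leaves only via the purge: 1780×0.238 = 0.146×(CO2 in F2), and the separation unit passes all CO2, so CO2 in F12 = CO2 in F2 = 2901.6 tonne/day.
ethanol vapour in F12: m_A = 1780×0.762 + (1−0.146)·(1−0.536)·m_A, so m_A = 1356.4/0.6037 = 2246.6 tonne/day.
F12 = 2246.6 + 2901.6 = 5148.2 tonne/day.
CO2 fraction in F12 = 2901.6/5148.2 = 0.564.

0.564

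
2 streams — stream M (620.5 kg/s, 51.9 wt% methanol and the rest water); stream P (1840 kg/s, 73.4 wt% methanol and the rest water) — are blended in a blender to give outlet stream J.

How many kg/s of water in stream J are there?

water out = water in = 620.5×0.481 + 1840×0.266 = 787.9 kg/s.

787.9 kg/s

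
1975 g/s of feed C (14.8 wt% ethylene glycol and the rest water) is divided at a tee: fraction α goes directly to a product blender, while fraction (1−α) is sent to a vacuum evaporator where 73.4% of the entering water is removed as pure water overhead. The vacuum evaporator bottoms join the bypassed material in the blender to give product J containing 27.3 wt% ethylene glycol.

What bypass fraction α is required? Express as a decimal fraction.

All 1975×0.148 = 292.3 g/s of ethylene glycol reaches J, so J = 292.3/0.273 = 1070.7 g/s and vapour = 904.3 g/s.
The evaporator receives (1−α)·1975 of feed at 0.852 water and removes 0.734 of that water:
0.734×0.852×(1−α)×1975 = 904.3
(1−α) = 904.3/1235.1 = 0.7322;  α = 0.2678.

0.268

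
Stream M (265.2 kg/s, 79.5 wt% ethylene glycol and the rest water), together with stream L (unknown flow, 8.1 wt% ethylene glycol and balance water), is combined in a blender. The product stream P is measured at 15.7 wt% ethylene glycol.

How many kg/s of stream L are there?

2226 kg/s

Let L be the unknown flow. Total out = 265.2 + L.
ethylene glycol balance: 210.83 + 0.081·L = 0.157·(265.2 + L)
(0.081 − 0.157)·L = 0.157×265.2 − 210.83 = -169.2
L = -169.2 / -0.076 = 2226.3 kg/s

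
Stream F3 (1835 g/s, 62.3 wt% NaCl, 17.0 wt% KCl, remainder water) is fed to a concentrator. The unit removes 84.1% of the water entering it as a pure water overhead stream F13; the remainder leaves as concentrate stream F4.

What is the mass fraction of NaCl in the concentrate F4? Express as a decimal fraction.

NaCl is not removed: 1835×0.623 = 1143.2 g/s of NaCl enters F4.
water entering = 1835×0.207 = 379.84 g/s; overhead removed = 0.841×379.84 = 319.45 g/s.
Concentrate = 1835 − 319.45 = 1515.6 g/s.
Mass fraction = 1143.2/1515.6 = 0.754.

0.754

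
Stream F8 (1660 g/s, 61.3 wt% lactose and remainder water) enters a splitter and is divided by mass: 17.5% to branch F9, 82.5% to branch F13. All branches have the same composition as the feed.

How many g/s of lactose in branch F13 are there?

Branch F13 total = 0.825×1660 = 1369.5 g/s.
lactose in F13 = 0.613×1369.5 = 839.5 g/s.

839.5 g/s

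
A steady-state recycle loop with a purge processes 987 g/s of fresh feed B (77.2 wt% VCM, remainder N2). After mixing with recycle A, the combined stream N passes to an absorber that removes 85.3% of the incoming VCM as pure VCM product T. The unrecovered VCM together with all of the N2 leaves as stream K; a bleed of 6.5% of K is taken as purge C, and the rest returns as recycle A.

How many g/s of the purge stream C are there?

N2 enters only via B and leaves only via the purge: 987×0.228 = 0.065×(N2 in K), and the absorber passes all N2, so N2 in N = N2 in K = 3462.1 g/s.
VCM in N: m_A = 987×0.772 + (1−0.065)·(1−0.853)·m_A, so m_A = 761.96/0.8626 = 883.38 g/s.
K = (1−0.853)×883.38 + 3462.1 = 3591.9 g/s.
Purge C = 0.065×3591.9 = 233.48 g/s.

233.5 g/s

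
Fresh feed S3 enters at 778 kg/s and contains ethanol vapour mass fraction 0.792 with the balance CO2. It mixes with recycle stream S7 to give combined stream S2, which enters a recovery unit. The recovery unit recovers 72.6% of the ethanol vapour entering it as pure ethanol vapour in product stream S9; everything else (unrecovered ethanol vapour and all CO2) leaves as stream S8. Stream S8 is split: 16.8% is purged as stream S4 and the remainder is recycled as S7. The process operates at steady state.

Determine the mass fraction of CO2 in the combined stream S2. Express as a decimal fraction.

0.547

CO2 enters only via S3 and leaves only via the purge: 778×0.208 = 0.168×(CO2 in S8), and the recovery unit passes all CO2, so CO2 in S2 = CO2 in S8 = 963.24 kg/s.
ethanol vapour in S2: m_A = 778×0.792 + (1−0.168)·(1−0.726)·m_A, so m_A = 616.18/0.7720 = 798.12 kg/s.
S2 = 798.12 + 963.24 = 1761.4 kg/s.
CO2 fraction in S2 = 963.24/1761.4 = 0.547.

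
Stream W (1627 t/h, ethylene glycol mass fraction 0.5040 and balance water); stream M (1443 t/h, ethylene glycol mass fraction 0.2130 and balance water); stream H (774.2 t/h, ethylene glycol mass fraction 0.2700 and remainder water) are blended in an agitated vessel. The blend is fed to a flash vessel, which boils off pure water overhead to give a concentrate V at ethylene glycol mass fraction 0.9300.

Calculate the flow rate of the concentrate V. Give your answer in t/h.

ethylene glycol entering = 1627×0.504 + 1443×0.213 + 774.2×0.270 = 1336.4 t/h.
All ethylene glycol reports to V, so V = 1336.4/0.930 = 1437 t/h.

1437 t/h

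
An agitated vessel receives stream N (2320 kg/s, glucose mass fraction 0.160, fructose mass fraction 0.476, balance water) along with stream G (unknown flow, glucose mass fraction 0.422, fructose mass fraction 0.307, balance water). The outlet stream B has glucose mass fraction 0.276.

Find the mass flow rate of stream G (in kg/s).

1843 kg/s

Let G be the unknown flow. Total out = 2320 + G.
glucose balance: 371.2 + 0.422·G = 0.276·(2320 + G)
(0.422 − 0.276)·G = 0.276×2320 − 371.2 = 269.12
G = 269.12 / 0.146 = 1843.3 kg/s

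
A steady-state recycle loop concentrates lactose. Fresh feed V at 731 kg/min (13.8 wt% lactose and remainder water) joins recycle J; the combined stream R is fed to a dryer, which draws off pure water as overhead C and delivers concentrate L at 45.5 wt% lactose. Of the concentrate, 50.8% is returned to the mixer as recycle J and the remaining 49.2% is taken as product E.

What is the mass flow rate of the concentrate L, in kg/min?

Overall lactose balance (none leaves overhead): lactose in fresh feed = lactose in product, i.e. 731×0.138 = (1−0.508)·L·0.455.
L = 100.88/(0.455×0.492) = 450.63 kg/min.

450.6 kg/min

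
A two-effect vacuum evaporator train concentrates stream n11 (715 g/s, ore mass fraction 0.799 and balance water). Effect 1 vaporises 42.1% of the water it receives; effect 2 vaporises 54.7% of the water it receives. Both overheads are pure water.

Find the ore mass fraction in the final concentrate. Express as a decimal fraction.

0.938

water in feed = 715×0.201 = 143.72 g/s.
After stage 1: water left = (1−0.421)×143.72 = 83.211; stream total = 654.5 g/s.
After stage 2: water left = (1−0.547)×83.211 = 37.695; final concentrate = 608.98 g/s.
ore fraction = 571.29/608.98 = 0.938.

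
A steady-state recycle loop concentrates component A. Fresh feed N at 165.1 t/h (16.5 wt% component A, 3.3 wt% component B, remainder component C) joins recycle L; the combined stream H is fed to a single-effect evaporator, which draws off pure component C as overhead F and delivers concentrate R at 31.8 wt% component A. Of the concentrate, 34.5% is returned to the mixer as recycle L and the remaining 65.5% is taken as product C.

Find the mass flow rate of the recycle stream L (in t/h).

45.12 t/h

Overall component A balance (none leaves overhead): component A in fresh feed = component A in product, i.e. 165.1×0.165 = (1−0.345)·R·0.318.
R = 27.242/(0.318×0.655) = 130.79 t/h.
Recycle L = 0.345×130.79 = 45.121 t/h.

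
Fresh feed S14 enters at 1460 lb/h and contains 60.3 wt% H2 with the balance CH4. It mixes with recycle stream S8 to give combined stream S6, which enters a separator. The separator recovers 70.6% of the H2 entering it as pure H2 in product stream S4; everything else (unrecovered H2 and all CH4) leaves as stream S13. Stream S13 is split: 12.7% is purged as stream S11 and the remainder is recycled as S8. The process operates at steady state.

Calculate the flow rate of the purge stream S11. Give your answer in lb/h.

CH4 enters only via S14 and leaves only via the purge: 1460×0.397 = 0.127×(CH4 in S13), and the separator passes all CH4, so CH4 in S6 = CH4 in S13 = 4563.9 lb/h.
H2 in S6: m_A = 1460×0.603 + (1−0.127)·(1−0.706)·m_A, so m_A = 880.38/0.7433 = 1184.4 lb/h.
S13 = (1−0.706)×1184.4 + 4563.9 = 4912.1 lb/h.
Purge S11 = 0.127×4912.1 = 623.84 lb/h.

623.8 lb/h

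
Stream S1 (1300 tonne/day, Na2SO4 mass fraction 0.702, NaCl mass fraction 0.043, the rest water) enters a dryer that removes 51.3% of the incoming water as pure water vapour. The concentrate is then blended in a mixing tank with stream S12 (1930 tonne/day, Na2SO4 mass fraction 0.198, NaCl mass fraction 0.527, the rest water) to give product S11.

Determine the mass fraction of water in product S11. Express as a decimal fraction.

Vapour removed = 0.513×0.255×1300 = 170.06 tonne/day; concentrate = 1129.9 tonne/day.
water reaching the mixer = 161.44 (from concentrate) + 1930×0.275 = 692.19 tonne/day.
Product flow = 1129.9 + 1930 = 3059.9 tonne/day; water fraction = 0.226.

0.226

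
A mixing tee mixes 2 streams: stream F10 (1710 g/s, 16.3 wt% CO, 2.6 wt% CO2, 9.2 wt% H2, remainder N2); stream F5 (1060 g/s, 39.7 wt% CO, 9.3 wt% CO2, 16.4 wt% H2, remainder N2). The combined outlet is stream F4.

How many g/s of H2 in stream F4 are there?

H2 out = H2 in = 1710×0.092 + 1060×0.164 = 331.16 g/s.

331.2 g/s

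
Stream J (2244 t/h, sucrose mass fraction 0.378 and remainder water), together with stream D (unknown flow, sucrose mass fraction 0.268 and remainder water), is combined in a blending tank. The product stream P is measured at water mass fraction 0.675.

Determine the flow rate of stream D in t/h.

2087 t/h

Let D be the unknown flow. Total out = 2244 + D.
water balance: 1395.8 + 0.732·D = 0.675·(2244 + D)
(0.732 − 0.675)·D = 0.675×2244 − 1395.8 = 118.93
D = 118.93 / 0.057 = 2086.5 t/h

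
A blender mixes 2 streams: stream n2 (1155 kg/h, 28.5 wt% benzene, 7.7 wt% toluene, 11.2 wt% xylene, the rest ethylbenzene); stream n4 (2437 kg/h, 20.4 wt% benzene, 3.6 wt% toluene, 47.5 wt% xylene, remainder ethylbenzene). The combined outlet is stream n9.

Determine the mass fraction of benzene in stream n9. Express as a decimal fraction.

0.2300

Total flow out = 1155 + 2437 = 3592 kg/h.
benzene in = 1155×0.285 + 2437×0.204 = 826.32 kg/h.
benzene mass fraction in n9 = 826.32/3592 = 0.2300.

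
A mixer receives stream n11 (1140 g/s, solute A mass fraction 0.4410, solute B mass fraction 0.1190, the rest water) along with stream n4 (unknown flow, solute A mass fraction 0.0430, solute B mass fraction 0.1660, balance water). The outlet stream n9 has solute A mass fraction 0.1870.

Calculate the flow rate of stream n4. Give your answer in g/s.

2011 g/s

Let n4 be the unknown flow. Total out = 1140 + n4.
solute A balance: 502.74 + 0.043·n4 = 0.187·(1140 + n4)
(0.043 − 0.187)·n4 = 0.187×1140 − 502.74 = -289.56
n4 = -289.56 / -0.144 = 2010.8 g/s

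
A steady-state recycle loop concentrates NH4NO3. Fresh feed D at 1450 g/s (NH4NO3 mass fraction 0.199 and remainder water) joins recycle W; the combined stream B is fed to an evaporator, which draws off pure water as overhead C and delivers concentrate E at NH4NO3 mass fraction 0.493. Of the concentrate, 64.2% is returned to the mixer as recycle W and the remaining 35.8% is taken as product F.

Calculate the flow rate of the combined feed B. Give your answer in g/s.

Overall NH4NO3 balance (none leaves overhead): NH4NO3 in fresh feed = NH4NO3 in product, i.e. 1450×0.199 = (1−0.642)·E·0.493.
E = 288.55/(0.493×0.358) = 1634.9 g/s.
Recycle W = 0.642×1634.9 = 1049.6 g/s.
Combined feed B = 1450 + 1049.6 = 2499.6 g/s.

2500 g/s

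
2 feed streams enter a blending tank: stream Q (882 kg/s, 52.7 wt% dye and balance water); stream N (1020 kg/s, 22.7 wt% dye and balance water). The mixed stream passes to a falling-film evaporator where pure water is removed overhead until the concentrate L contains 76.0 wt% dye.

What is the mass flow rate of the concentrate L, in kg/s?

dye entering = 882×0.527 + 1020×0.227 = 696.35 kg/s.
All dye reports to L, so L = 696.35/0.760 = 916.26 kg/s.

916.3 kg/s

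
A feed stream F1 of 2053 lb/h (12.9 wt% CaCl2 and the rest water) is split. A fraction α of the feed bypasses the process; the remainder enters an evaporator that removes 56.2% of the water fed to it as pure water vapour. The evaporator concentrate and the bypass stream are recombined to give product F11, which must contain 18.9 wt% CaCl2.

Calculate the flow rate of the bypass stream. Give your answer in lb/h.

721.6 lb/h

All 2053×0.129 = 264.84 lb/h of CaCl2 reaches F11, so F11 = 264.84/0.189 = 1401.3 lb/h and vapour = 651.75 lb/h.
The evaporator receives (1−α)·2053 of feed at 0.871 water and removes 0.562 of that water:
0.562×0.871×(1−α)×2053 = 651.75
(1−α) = 651.75/1004.9 = 0.6485;  α = 0.3515.
Bypass flow = 0.3515×2053 = 721.55 lb/h.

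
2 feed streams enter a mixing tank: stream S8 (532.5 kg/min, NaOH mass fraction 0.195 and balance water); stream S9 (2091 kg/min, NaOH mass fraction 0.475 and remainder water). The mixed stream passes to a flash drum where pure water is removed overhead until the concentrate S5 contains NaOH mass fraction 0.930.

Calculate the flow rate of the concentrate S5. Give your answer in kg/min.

NaOH entering = 532.5×0.195 + 2091×0.475 = 1097.1 kg/min.
All NaOH reports to S5, so S5 = 1097.1/0.930 = 1179.6 kg/min.

1180 kg/min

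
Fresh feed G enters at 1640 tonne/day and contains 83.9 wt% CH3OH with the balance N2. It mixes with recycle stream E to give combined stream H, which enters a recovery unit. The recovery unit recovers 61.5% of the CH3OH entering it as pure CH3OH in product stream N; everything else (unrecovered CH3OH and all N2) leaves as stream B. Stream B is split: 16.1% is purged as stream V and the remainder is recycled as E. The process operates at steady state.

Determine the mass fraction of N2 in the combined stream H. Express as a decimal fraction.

N2 enters only via G and leaves only via the purge: 1640×0.161 = 0.161×(N2 in B), and the recovery unit passes all N2, so N2 in H = N2 in B = 1640 tonne/day.
CH3OH in H: m_A = 1640×0.839 + (1−0.161)·(1−0.615)·m_A, so m_A = 1376/0.6770 = 2032.5 tonne/day.
H = 2032.5 + 1640 = 3672.5 tonne/day.
N2 fraction in H = 1640/3672.5 = 0.4466.

0.4466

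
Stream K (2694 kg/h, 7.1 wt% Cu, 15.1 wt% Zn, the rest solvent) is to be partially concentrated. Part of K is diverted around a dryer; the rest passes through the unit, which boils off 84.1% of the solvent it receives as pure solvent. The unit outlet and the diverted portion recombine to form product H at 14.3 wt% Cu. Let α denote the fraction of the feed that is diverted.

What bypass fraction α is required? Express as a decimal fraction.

0.230

All 2694×0.071 = 191.27 kg/h of Cu reaches H, so H = 191.27/0.143 = 1337.6 kg/h and vapour = 1356.4 kg/h.
The evaporator receives (1−α)·2694 of feed at 0.778 solvent and removes 0.841 of that solvent:
0.841×0.778×(1−α)×2694 = 1356.4
(1−α) = 1356.4/1762.7 = 0.7695;  α = 0.2305.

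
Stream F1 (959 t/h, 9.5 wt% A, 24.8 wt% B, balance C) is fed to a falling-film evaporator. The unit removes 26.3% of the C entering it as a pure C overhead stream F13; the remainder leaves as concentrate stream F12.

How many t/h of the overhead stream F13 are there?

165.7 t/h

C entering = 959×0.657 = 630.06 t/h; overhead removed = 0.263×630.06 = 165.71 t/h.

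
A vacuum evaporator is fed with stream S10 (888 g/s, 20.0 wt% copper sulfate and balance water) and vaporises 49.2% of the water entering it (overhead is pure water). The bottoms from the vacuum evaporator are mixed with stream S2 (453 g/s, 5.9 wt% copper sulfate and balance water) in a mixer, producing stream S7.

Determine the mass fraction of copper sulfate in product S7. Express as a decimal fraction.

0.206

Vapour removed = 0.492×0.800×888 = 349.52 g/s; concentrate = 538.48 g/s.
copper sulfate reaching the mixer = 177.6 (from concentrate) + 453×0.059 = 204.33 g/s.
Product flow = 538.48 + 453 = 991.48 g/s; copper sulfate fraction = 0.206.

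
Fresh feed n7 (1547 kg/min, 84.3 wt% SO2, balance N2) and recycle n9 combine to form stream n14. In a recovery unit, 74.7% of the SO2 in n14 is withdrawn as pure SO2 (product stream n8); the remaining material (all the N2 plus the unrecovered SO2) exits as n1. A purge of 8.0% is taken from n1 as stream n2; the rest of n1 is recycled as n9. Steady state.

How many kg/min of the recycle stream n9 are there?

N2 enters only via n7 and leaves only via the purge: 1547×0.157 = 0.080×(N2 in n1), and the recovery unit passes all N2, so N2 in n14 = N2 in n1 = 3036 kg/min.
SO2 in n14: m_A = 1547×0.843 + (1−0.080)·(1−0.747)·m_A, so m_A = 1304.1/0.7672 = 1699.8 kg/min.
n1 = (1−0.747)×1699.8 + 3036 = 3466 kg/min.
Recycle n9 = (1−0.080)×3466 = 3188.7 kg/min.

3189 kg/min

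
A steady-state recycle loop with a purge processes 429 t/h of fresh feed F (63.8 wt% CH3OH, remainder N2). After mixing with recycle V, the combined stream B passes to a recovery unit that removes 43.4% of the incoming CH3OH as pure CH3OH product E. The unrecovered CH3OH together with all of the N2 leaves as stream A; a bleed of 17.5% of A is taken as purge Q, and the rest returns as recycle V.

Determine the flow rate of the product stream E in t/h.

CH3OH in B: m_A = 429×0.638 + (1−0.175)·(1−0.434)·m_A, so m_A = 273.7/0.5331 = 513.46 t/h.
Product E = 0.434×513.46 = 222.84 t/h.

222.8 t/h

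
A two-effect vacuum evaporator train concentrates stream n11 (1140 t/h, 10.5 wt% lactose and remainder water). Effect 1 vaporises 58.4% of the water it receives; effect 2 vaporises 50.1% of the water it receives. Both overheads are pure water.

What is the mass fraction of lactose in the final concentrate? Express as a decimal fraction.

water in feed = 1140×0.895 = 1020.3 t/h.
After stage 1: water left = (1−0.584)×1020.3 = 424.44; stream total = 544.14 t/h.
After stage 2: water left = (1−0.501)×424.44 = 211.8; final concentrate = 331.5 t/h.
lactose fraction = 119.7/331.5 = 0.361.

0.361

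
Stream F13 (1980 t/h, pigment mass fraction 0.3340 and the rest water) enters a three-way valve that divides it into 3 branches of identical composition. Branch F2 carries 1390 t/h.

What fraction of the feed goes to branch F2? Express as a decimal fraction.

Fraction to F2 = 1390/1980 = 0.7020.

0.702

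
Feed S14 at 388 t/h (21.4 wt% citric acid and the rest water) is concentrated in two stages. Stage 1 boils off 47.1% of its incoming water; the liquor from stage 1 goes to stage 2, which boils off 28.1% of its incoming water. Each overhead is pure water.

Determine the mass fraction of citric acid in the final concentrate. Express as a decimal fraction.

water in feed = 388×0.786 = 304.97 t/h.
After stage 1: water left = (1−0.471)×304.97 = 161.33; stream total = 244.36 t/h.
After stage 2: water left = (1−0.281)×161.33 = 115.99; final concentrate = 199.03 t/h.
citric acid fraction = 83.032/199.03 = 0.417.

0.417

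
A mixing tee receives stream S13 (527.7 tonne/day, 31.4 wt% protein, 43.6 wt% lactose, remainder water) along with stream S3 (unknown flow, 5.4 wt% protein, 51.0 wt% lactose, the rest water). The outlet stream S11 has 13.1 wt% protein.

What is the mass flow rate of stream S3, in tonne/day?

1254 tonne/day

Let S3 be the unknown flow. Total out = 527.7 + S3.
protein balance: 165.7 + 0.054·S3 = 0.131·(527.7 + S3)
(0.054 − 0.131)·S3 = 0.131×527.7 − 165.7 = -96.569
S3 = -96.569 / -0.077 = 1254.1 tonne/day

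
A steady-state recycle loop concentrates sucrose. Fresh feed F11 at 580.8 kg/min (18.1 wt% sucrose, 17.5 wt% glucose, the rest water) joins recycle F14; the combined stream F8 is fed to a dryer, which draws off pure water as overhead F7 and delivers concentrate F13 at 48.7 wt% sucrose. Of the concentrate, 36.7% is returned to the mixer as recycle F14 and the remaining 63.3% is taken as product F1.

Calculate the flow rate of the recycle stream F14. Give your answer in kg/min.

125.2 kg/min

Overall sucrose balance (none leaves overhead): sucrose in fresh feed = sucrose in product, i.e. 580.8×0.181 = (1−0.367)·F13·0.487.
F13 = 105.12/(0.487×0.633) = 341.01 kg/min.
Recycle F14 = 0.367×341.01 = 125.15 kg/min.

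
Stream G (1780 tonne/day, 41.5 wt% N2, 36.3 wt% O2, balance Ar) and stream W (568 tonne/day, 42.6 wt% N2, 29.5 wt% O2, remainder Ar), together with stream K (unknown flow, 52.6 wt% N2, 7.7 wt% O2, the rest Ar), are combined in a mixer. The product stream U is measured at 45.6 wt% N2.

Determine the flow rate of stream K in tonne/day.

1286 tonne/day

Let K be the unknown flow. Total out = 2348 + K.
N2 balance: 980.67 + 0.526·K = 0.456·(2348 + K)
(0.526 − 0.456)·K = 0.456×2348 − 980.67 = 90.02
K = 90.02 / 0.070 = 1286 tonne/day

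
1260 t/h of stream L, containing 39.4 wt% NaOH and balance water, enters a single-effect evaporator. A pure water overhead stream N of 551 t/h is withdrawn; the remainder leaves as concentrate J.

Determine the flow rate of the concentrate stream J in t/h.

Concentrate = 1260 − 551 = 709 t/h.

709 t/h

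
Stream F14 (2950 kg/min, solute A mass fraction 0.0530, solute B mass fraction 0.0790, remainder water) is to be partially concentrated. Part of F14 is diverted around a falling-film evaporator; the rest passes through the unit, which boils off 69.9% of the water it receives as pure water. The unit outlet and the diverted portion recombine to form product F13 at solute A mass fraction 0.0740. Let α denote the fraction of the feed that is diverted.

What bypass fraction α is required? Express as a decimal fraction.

All 2950×0.053 = 156.35 kg/min of solute A reaches F13, so F13 = 156.35/0.074 = 2112.8 kg/min and vapour = 837.16 kg/min.
The evaporator receives (1−α)·2950 of feed at 0.868 water and removes 0.699 of that water:
0.699×0.868×(1−α)×2950 = 837.16
(1−α) = 837.16/1789.9 = 0.4677;  α = 0.5323.

0.532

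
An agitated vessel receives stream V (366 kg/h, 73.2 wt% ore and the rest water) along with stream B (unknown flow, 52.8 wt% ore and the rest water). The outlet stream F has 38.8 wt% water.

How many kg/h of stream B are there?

522.9 kg/h

Let B be the unknown flow. Total out = 366 + B.
water balance: 98.088 + 0.472·B = 0.388·(366 + B)
(0.472 − 0.388)·B = 0.388×366 − 98.088 = 43.92
B = 43.92 / 0.084 = 522.86 kg/h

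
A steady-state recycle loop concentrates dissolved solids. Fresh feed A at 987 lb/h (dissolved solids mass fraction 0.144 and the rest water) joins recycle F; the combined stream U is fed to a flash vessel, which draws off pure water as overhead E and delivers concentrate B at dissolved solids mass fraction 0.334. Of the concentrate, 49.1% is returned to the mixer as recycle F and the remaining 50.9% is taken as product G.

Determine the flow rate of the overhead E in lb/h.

Overall dissolved solids balance (none leaves overhead): dissolved solids in fresh feed = dissolved solids in product, i.e. 987×0.144 = (1−0.491)·B·0.334.
B = 142.13/(0.334×0.509) = 836.02 lb/h.
Recycle F = 0.491×836.02 = 410.48 lb/h.
Combined feed U = 987 + 410.48 = 1397.5 lb/h.
Overhead E = U − B = 1397.5 − 836.02 = 561.47 lb/h.

561.5 lb/h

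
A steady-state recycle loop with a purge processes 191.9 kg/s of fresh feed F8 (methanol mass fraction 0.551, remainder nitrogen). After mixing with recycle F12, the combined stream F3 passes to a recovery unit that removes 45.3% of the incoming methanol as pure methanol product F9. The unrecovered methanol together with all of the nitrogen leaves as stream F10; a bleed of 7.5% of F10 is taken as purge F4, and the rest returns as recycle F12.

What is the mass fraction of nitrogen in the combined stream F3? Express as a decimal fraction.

0.843

nitrogen enters only via F8 and leaves only via the purge: 191.9×0.449 = 0.075×(nitrogen in F10), and the recovery unit passes all nitrogen, so nitrogen in F3 = nitrogen in F10 = 1148.8 kg/s.
methanol in F3: m_A = 191.9×0.551 + (1−0.075)·(1−0.453)·m_A, so m_A = 105.74/0.4940 = 214.03 kg/s.
F3 = 214.03 + 1148.8 = 1362.9 kg/s.
nitrogen fraction in F3 = 1148.8/1362.9 = 0.843.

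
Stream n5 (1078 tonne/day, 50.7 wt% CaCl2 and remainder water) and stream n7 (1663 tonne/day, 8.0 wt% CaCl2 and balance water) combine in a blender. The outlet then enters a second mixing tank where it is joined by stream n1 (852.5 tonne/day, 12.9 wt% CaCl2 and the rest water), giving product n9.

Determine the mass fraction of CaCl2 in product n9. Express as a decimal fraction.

0.220

Overall, product flow = 3593.5 tonne/day.
CaCl2 in = 1078×0.507 + 1663×0.080 + 852.5×0.129 = 789.56 tonne/day.
CaCl2 fraction in n9 = 0.220.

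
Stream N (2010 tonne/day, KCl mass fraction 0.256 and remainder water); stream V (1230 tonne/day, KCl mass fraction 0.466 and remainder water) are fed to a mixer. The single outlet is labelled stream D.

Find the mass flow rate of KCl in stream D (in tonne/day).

1088 tonne/day

KCl out = KCl in = 2010×0.256 + 1230×0.466 = 1087.7 tonne/day.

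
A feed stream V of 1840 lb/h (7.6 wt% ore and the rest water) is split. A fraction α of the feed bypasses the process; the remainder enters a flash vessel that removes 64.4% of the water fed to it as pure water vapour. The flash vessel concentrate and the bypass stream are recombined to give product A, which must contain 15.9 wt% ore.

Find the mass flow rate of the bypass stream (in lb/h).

225.9 lb/h

All 1840×0.076 = 139.84 lb/h of ore reaches A, so A = 139.84/0.159 = 879.5 lb/h and vapour = 960.5 lb/h.
The evaporator receives (1−α)·1840 of feed at 0.924 water and removes 0.644 of that water:
0.644×0.924×(1−α)×1840 = 960.5
(1−α) = 960.5/1094.9 = 0.8772;  α = 0.1228.
Bypass flow = 0.1228×1840 = 225.86 lb/h.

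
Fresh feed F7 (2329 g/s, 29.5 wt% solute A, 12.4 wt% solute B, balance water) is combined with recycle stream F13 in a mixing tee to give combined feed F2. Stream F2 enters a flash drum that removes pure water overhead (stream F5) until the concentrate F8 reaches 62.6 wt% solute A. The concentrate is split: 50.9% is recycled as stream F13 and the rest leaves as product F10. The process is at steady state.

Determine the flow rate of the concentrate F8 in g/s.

Overall solute A balance (none leaves overhead): solute A in fresh feed = solute A in product, i.e. 2329×0.295 = (1−0.509)·F8·0.626.
F8 = 687.05/(0.626×0.491) = 2235.3 g/s.

2235 g/s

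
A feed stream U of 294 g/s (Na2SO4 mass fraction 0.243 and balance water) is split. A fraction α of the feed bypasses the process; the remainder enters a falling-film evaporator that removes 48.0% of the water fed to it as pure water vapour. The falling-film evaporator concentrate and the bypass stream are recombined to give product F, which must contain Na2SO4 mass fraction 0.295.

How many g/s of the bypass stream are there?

151.4 g/s

All 294×0.243 = 71.442 g/s of Na2SO4 reaches F, so F = 71.442/0.295 = 242.18 g/s and vapour = 51.824 g/s.
The evaporator receives (1−α)·294 of feed at 0.757 water and removes 0.480 of that water:
0.480×0.757×(1−α)×294 = 51.824
(1−α) = 51.824/106.83 = 0.4851;  α = 0.5149.
Bypass flow = 0.5149×294 = 151.38 g/s.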